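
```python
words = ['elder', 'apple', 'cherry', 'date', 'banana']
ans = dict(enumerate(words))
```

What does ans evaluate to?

Step 1: enumerate pairs indices with words:
  0 -> 'elder'
  1 -> 'apple'
  2 -> 'cherry'
  3 -> 'date'
  4 -> 'banana'
Therefore ans = {0: 'elder', 1: 'apple', 2: 'cherry', 3: 'date', 4: 'banana'}.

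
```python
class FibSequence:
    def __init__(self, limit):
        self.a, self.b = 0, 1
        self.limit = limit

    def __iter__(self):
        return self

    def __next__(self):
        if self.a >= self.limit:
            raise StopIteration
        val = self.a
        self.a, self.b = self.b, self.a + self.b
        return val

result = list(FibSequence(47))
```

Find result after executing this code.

Step 1: Fibonacci-like sequence (a=0, b=1) until >= 47:
  Yield 0, then a,b = 1,1
  Yield 1, then a,b = 1,2
  Yield 1, then a,b = 2,3
  Yield 2, then a,b = 3,5
  Yield 3, then a,b = 5,8
  Yield 5, then a,b = 8,13
  Yield 8, then a,b = 13,21
  Yield 13, then a,b = 21,34
  Yield 21, then a,b = 34,55
  Yield 34, then a,b = 55,89
Step 2: 55 >= 47, stop.
Therefore result = [0, 1, 1, 2, 3, 5, 8, 13, 21, 34].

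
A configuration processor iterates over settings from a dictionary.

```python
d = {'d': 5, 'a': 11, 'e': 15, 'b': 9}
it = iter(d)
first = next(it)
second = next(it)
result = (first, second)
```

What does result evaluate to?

Step 1: iter(d) iterates over keys: ['d', 'a', 'e', 'b'].
Step 2: first = next(it) = 'd', second = next(it) = 'a'.
Therefore result = ('d', 'a').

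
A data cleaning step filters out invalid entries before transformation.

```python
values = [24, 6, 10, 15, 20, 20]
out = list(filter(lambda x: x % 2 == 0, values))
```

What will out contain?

Step 1: Filter elements divisible by 2:
  24 % 2 = 0: kept
  6 % 2 = 0: kept
  10 % 2 = 0: kept
  15 % 2 = 1: removed
  20 % 2 = 0: kept
  20 % 2 = 0: kept
Therefore out = [24, 6, 10, 20, 20].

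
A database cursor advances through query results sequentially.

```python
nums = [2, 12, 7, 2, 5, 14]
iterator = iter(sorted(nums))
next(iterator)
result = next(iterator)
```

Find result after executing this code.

Step 1: sorted([2, 12, 7, 2, 5, 14]) = [2, 2, 5, 7, 12, 14].
Step 2: Create iterator and skip 1 elements.
Step 3: next() returns 2.
Therefore result = 2.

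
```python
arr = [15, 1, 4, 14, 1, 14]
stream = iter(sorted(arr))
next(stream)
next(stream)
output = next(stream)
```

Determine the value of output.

Step 1: sorted([15, 1, 4, 14, 1, 14]) = [1, 1, 4, 14, 14, 15].
Step 2: Create iterator and skip 2 elements.
Step 3: next() returns 4.
Therefore output = 4.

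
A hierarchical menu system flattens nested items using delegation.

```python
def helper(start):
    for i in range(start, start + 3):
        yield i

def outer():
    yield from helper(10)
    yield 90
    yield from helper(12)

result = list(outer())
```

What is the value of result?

Step 1: outer() delegates to helper(10):
  yield 10
  yield 11
  yield 12
Step 2: yield 90
Step 3: Delegates to helper(12):
  yield 12
  yield 13
  yield 14
Therefore result = [10, 11, 12, 90, 12, 13, 14].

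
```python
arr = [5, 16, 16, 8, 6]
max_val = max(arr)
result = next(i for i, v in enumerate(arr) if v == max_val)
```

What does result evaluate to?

Step 1: max([5, 16, 16, 8, 6]) = 16.
Step 2: Find first index where value == 16:
  Index 0: 5 != 16
  Index 1: 16 == 16, found!
Therefore result = 1.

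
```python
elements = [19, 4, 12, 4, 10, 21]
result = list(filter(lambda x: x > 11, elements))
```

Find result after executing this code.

Step 1: Filter elements > 11:
  19: kept
  4: removed
  12: kept
  4: removed
  10: removed
  21: kept
Therefore result = [19, 12, 21].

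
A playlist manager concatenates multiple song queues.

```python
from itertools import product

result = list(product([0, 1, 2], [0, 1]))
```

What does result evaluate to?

Step 1: product([0, 1, 2], [0, 1]) gives all pairs:
  (0, 0)
  (0, 1)
  (1, 0)
  (1, 1)
  (2, 0)
  (2, 1)
Therefore result = [(0, 0), (0, 1), (1, 0), (1, 1), (2, 0), (2, 1)].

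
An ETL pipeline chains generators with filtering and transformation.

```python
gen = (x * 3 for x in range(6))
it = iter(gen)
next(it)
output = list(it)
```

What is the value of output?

Step 1: Generator produces [0, 3, 6, 9, 12, 15].
Step 2: next(it) consumes first element (0).
Step 3: list(it) collects remaining: [3, 6, 9, 12, 15].
Therefore output = [3, 6, 9, 12, 15].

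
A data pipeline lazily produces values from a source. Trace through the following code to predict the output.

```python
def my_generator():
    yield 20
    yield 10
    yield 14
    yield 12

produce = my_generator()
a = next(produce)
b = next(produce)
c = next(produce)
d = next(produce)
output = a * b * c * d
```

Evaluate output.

Step 1: Create generator and consume all values:
  a = next(produce) = 20
  b = next(produce) = 10
  c = next(produce) = 14
  d = next(produce) = 12
Step 2: output = 20 * 10 * 14 * 12 = 33600.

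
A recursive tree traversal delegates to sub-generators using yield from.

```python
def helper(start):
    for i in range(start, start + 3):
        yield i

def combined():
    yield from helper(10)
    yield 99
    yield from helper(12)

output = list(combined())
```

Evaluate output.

Step 1: combined() delegates to helper(10):
  yield 10
  yield 11
  yield 12
Step 2: yield 99
Step 3: Delegates to helper(12):
  yield 12
  yield 13
  yield 14
Therefore output = [10, 11, 12, 99, 12, 13, 14].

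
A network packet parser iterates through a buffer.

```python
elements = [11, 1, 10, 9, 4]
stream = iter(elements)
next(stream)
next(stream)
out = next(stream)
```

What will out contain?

Step 1: Create iterator over [11, 1, 10, 9, 4].
Step 2: next() consumes 11.
Step 3: next() consumes 1.
Step 4: next() returns 10.
Therefore out = 10.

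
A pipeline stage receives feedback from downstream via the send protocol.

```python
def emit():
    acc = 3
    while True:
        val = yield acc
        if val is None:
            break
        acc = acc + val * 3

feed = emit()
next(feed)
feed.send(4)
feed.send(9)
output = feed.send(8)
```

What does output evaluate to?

Step 1: next() -> yield acc=3.
Step 2: send(4) -> val=4, acc = 3 + 4*3 = 15, yield 15.
Step 3: send(9) -> val=9, acc = 15 + 9*3 = 42, yield 42.
Step 4: send(8) -> val=8, acc = 42 + 8*3 = 66, yield 66.
Therefore output = 66.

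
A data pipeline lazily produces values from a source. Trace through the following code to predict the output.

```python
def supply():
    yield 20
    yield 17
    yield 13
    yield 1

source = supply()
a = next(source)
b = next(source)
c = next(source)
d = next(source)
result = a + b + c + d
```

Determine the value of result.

Step 1: Create generator and consume all values:
  a = next(source) = 20
  b = next(source) = 17
  c = next(source) = 13
  d = next(source) = 1
Step 2: result = 20 + 17 + 13 + 1 = 51.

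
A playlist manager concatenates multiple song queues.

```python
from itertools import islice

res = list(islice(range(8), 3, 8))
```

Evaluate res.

Step 1: islice(range(8), 3, 8) takes elements at indices [3, 8).
Step 2: Elements: [3, 4, 5, 6, 7].
Therefore res = [3, 4, 5, 6, 7].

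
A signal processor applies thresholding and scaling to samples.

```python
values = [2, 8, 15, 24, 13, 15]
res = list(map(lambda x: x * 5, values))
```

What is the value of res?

Step 1: Apply lambda x: x * 5 to each element:
  2 -> 10
  8 -> 40
  15 -> 75
  24 -> 120
  13 -> 65
  15 -> 75
Therefore res = [10, 40, 75, 120, 65, 75].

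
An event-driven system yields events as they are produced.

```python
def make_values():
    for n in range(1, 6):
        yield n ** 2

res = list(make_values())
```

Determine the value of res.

Step 1: For each n in range(1, 6), yield n**2:
  n=1: yield 1**2 = 1
  n=2: yield 2**2 = 4
  n=3: yield 3**2 = 9
  n=4: yield 4**2 = 16
  n=5: yield 5**2 = 25
Therefore res = [1, 4, 9, 16, 25].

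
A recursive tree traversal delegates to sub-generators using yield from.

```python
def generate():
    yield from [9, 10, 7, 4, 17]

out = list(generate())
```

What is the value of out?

Step 1: yield from delegates to the iterable, yielding each element.
Step 2: Collected values: [9, 10, 7, 4, 17].
Therefore out = [9, 10, 7, 4, 17].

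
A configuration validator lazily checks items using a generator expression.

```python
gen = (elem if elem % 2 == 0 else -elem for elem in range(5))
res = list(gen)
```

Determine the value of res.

Step 1: For each elem in range(5), yield elem if even, else -elem:
  elem=0: even, yield 0
  elem=1: odd, yield -1
  elem=2: even, yield 2
  elem=3: odd, yield -3
  elem=4: even, yield 4
Therefore res = [0, -1, 2, -3, 4].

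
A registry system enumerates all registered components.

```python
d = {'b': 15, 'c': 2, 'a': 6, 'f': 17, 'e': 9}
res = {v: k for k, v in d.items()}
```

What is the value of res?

Step 1: Invert dict (swap keys and values):
  'b': 15 -> 15: 'b'
  'c': 2 -> 2: 'c'
  'a': 6 -> 6: 'a'
  'f': 17 -> 17: 'f'
  'e': 9 -> 9: 'e'
Therefore res = {15: 'b', 2: 'c', 6: 'a', 17: 'f', 9: 'e'}.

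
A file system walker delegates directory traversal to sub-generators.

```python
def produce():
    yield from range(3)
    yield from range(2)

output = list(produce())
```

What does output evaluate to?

Step 1: Trace yields in order:
  yield 0
  yield 1
  yield 2
  yield 0
  yield 1
Therefore output = [0, 1, 2, 0, 1].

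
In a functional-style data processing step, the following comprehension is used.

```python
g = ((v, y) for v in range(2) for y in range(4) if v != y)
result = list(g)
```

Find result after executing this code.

Step 1: Nested generator over range(2) x range(4) where v != y:
  (0, 0): excluded (v == y)
  (0, 1): included
  (0, 2): included
  (0, 3): included
  (1, 0): included
  (1, 1): excluded (v == y)
  (1, 2): included
  (1, 3): included
Therefore result = [(0, 1), (0, 2), (0, 3), (1, 0), (1, 2), (1, 3)].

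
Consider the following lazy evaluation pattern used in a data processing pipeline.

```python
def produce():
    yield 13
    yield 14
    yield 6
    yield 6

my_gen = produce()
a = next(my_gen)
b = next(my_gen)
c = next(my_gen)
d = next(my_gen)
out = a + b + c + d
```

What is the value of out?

Step 1: Create generator and consume all values:
  a = next(my_gen) = 13
  b = next(my_gen) = 14
  c = next(my_gen) = 6
  d = next(my_gen) = 6
Step 2: out = 13 + 14 + 6 + 6 = 39.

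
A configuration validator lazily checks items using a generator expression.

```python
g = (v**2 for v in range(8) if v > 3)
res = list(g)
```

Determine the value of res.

Step 1: For range(8), keep v > 3, then square:
  v=0: 0 <= 3, excluded
  v=1: 1 <= 3, excluded
  v=2: 2 <= 3, excluded
  v=3: 3 <= 3, excluded
  v=4: 4 > 3, yield 4**2 = 16
  v=5: 5 > 3, yield 5**2 = 25
  v=6: 6 > 3, yield 6**2 = 36
  v=7: 7 > 3, yield 7**2 = 49
Therefore res = [16, 25, 36, 49].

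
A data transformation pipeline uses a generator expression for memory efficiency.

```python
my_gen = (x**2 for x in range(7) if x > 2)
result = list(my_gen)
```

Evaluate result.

Step 1: For range(7), keep x > 2, then square:
  x=0: 0 <= 2, excluded
  x=1: 1 <= 2, excluded
  x=2: 2 <= 2, excluded
  x=3: 3 > 2, yield 3**2 = 9
  x=4: 4 > 2, yield 4**2 = 16
  x=5: 5 > 2, yield 5**2 = 25
  x=6: 6 > 2, yield 6**2 = 36
Therefore result = [9, 16, 25, 36].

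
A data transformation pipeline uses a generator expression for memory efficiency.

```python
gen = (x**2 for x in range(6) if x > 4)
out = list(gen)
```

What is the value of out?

Step 1: For range(6), keep x > 4, then square:
  x=0: 0 <= 4, excluded
  x=1: 1 <= 4, excluded
  x=2: 2 <= 4, excluded
  x=3: 3 <= 4, excluded
  x=4: 4 <= 4, excluded
  x=5: 5 > 4, yield 5**2 = 25
Therefore out = [25].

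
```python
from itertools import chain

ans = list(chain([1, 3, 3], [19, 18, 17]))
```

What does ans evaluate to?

Step 1: chain() concatenates iterables: [1, 3, 3] + [19, 18, 17].
Therefore ans = [1, 3, 3, 19, 18, 17].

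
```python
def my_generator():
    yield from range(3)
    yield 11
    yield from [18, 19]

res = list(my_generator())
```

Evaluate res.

Step 1: Trace yields in order:
  yield 0
  yield 1
  yield 2
  yield 11
  yield 18
  yield 19
Therefore res = [0, 1, 2, 11, 18, 19].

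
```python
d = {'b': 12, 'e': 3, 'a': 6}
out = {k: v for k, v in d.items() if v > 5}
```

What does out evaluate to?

Step 1: Filter items where value > 5:
  'b': 12 > 5: kept
  'e': 3 <= 5: removed
  'a': 6 > 5: kept
Therefore out = {'b': 12, 'a': 6}.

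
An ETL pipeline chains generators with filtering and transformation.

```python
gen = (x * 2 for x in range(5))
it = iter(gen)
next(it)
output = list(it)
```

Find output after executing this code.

Step 1: Generator produces [0, 2, 4, 6, 8].
Step 2: next(it) consumes first element (0).
Step 3: list(it) collects remaining: [2, 4, 6, 8].
Therefore output = [2, 4, 6, 8].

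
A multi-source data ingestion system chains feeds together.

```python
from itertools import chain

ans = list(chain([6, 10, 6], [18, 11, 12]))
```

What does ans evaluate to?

Step 1: chain() concatenates iterables: [6, 10, 6] + [18, 11, 12].
Therefore ans = [6, 10, 6, 18, 11, 12].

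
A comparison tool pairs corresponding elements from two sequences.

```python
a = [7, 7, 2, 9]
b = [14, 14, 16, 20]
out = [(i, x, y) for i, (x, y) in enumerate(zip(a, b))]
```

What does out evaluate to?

Step 1: enumerate(zip(a, b)) gives index with paired elements:
  i=0: (7, 14)
  i=1: (7, 14)
  i=2: (2, 16)
  i=3: (9, 20)
Therefore out = [(0, 7, 14), (1, 7, 14), (2, 2, 16), (3, 9, 20)].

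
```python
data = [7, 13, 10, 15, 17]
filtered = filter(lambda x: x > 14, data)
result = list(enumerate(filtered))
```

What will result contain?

Step 1: Filter [7, 13, 10, 15, 17] for > 14: [15, 17].
Step 2: enumerate re-indexes from 0: [(0, 15), (1, 17)].
Therefore result = [(0, 15), (1, 17)].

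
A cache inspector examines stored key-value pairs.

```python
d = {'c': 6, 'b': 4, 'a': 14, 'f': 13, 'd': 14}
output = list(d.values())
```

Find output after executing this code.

Step 1: d.values() returns the dictionary values in insertion order.
Therefore output = [6, 4, 14, 13, 14].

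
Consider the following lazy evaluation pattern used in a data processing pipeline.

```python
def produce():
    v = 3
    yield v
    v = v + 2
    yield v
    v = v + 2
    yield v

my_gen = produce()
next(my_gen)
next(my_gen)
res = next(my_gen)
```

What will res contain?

Step 1: Trace through generator execution:
  Yield 1: v starts at 3, yield 3
  Yield 2: v = 3 + 2 = 5, yield 5
  Yield 3: v = 5 + 2 = 7, yield 7
Step 2: First next() gets 3, second next() gets the second value, third next() yields 7.
Therefore res = 7.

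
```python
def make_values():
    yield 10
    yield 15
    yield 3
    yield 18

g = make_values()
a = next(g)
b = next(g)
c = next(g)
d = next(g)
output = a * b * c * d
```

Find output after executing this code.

Step 1: Create generator and consume all values:
  a = next(g) = 10
  b = next(g) = 15
  c = next(g) = 3
  d = next(g) = 18
Step 2: output = 10 * 15 * 3 * 18 = 8100.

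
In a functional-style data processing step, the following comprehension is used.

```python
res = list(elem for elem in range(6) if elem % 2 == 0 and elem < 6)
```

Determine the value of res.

Step 1: Filter range(6) where elem % 2 == 0 and elem < 6:
  elem=0: both conditions met, included
  elem=1: excluded (1 % 2 != 0)
  elem=2: both conditions met, included
  elem=3: excluded (3 % 2 != 0)
  elem=4: both conditions met, included
  elem=5: excluded (5 % 2 != 0)
Therefore res = [0, 2, 4].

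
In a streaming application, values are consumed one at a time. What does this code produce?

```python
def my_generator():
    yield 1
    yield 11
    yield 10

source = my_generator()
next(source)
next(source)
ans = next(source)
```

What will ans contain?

Step 1: my_generator() creates a generator.
Step 2: next(source) yields 1 (consumed and discarded).
Step 3: next(source) yields 11 (consumed and discarded).
Step 4: next(source) yields 10, assigned to ans.
Therefore ans = 10.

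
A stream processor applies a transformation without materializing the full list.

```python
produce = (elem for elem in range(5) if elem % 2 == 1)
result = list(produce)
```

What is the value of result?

Step 1: Filter range(5) keeping only odd values:
  elem=0: even, excluded
  elem=1: odd, included
  elem=2: even, excluded
  elem=3: odd, included
  elem=4: even, excluded
Therefore result = [1, 3].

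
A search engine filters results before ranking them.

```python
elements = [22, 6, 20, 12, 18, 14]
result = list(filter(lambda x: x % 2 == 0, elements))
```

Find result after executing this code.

Step 1: Filter elements divisible by 2:
  22 % 2 = 0: kept
  6 % 2 = 0: kept
  20 % 2 = 0: kept
  12 % 2 = 0: kept
  18 % 2 = 0: kept
  14 % 2 = 0: kept
Therefore result = [22, 6, 20, 12, 18, 14].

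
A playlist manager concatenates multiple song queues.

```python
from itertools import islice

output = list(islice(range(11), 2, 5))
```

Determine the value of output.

Step 1: islice(range(11), 2, 5) takes elements at indices [2, 5).
Step 2: Elements: [2, 3, 4].
Therefore output = [2, 3, 4].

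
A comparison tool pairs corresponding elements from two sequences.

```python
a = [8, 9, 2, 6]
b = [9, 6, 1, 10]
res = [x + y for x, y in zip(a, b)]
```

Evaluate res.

Step 1: Add corresponding elements:
  8 + 9 = 17
  9 + 6 = 15
  2 + 1 = 3
  6 + 10 = 16
Therefore res = [17, 15, 3, 16].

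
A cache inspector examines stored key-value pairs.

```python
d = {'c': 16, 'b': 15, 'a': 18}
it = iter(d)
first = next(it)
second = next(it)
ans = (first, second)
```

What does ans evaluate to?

Step 1: iter(d) iterates over keys: ['c', 'b', 'a'].
Step 2: first = next(it) = 'c', second = next(it) = 'b'.
Therefore ans = ('c', 'b').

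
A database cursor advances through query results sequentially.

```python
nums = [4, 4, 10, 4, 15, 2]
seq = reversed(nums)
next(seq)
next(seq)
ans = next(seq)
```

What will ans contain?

Step 1: reversed([4, 4, 10, 4, 15, 2]) gives iterator: [2, 15, 4, 10, 4, 4].
Step 2: First next() = 2, second next() = 15.
Step 3: Third next() = 4.
Therefore ans = 4.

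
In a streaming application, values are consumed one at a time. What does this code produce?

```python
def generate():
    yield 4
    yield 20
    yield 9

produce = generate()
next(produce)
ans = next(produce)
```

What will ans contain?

Step 1: generate() creates a generator.
Step 2: next(produce) yields 4 (consumed and discarded).
Step 3: next(produce) yields 20, assigned to ans.
Therefore ans = 20.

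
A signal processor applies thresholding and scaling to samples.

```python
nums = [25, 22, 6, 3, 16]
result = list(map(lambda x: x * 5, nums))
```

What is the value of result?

Step 1: Apply lambda x: x * 5 to each element:
  25 -> 125
  22 -> 110
  6 -> 30
  3 -> 15
  16 -> 80
Therefore result = [125, 110, 30, 15, 80].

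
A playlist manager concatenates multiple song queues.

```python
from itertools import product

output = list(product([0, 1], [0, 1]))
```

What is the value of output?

Step 1: product([0, 1], [0, 1]) gives all pairs:
  (0, 0)
  (0, 1)
  (1, 0)
  (1, 1)
Therefore output = [(0, 0), (0, 1), (1, 0), (1, 1)].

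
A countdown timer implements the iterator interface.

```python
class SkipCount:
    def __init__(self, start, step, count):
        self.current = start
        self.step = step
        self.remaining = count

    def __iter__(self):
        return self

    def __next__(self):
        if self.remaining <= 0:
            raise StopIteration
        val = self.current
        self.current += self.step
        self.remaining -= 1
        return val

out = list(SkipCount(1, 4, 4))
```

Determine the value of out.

Step 1: SkipCount starts at 1, increments by 4, for 4 steps:
  Yield 1, then current += 4
  Yield 5, then current += 4
  Yield 9, then current += 4
  Yield 13, then current += 4
Therefore out = [1, 5, 9, 13].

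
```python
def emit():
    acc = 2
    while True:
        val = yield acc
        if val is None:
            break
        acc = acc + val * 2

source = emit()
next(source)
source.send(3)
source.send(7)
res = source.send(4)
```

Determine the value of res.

Step 1: next() -> yield acc=2.
Step 2: send(3) -> val=3, acc = 2 + 3*2 = 8, yield 8.
Step 3: send(7) -> val=7, acc = 8 + 7*2 = 22, yield 22.
Step 4: send(4) -> val=4, acc = 22 + 4*2 = 30, yield 30.
Therefore res = 30.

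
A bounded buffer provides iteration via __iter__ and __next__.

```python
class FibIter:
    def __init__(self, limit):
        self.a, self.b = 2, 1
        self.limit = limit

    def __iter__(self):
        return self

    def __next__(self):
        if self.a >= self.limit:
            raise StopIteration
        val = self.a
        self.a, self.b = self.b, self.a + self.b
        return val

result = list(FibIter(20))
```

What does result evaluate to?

Step 1: Fibonacci-like sequence (a=2, b=1) until >= 20:
  Yield 2, then a,b = 1,3
  Yield 1, then a,b = 3,4
  Yield 3, then a,b = 4,7
  Yield 4, then a,b = 7,11
  Yield 7, then a,b = 11,18
  Yield 11, then a,b = 18,29
  Yield 18, then a,b = 29,47
Step 2: 29 >= 20, stop.
Therefore result = [2, 1, 3, 4, 7, 11, 18].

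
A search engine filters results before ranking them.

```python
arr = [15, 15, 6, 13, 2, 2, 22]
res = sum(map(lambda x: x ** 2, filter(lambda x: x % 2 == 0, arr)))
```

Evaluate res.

Step 1: Filter even numbers from [15, 15, 6, 13, 2, 2, 22]: [6, 2, 2, 22]
Step 2: Square each: [36, 4, 4, 484]
Step 3: Sum = 528.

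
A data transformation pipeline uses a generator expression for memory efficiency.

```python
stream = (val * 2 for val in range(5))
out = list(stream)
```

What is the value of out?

Step 1: For each val in range(5), compute val*2:
  val=0: 0*2 = 0
  val=1: 1*2 = 2
  val=2: 2*2 = 4
  val=3: 3*2 = 6
  val=4: 4*2 = 8
Therefore out = [0, 2, 4, 6, 8].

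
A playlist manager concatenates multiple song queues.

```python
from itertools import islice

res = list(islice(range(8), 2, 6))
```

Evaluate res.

Step 1: islice(range(8), 2, 6) takes elements at indices [2, 6).
Step 2: Elements: [2, 3, 4, 5].
Therefore res = [2, 3, 4, 5].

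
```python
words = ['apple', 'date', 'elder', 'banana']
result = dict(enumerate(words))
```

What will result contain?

Step 1: enumerate pairs indices with words:
  0 -> 'apple'
  1 -> 'date'
  2 -> 'elder'
  3 -> 'banana'
Therefore result = {0: 'apple', 1: 'date', 2: 'elder', 3: 'banana'}.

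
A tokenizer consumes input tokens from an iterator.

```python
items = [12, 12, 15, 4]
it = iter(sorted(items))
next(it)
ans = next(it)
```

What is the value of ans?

Step 1: sorted([12, 12, 15, 4]) = [4, 12, 12, 15].
Step 2: Create iterator and skip 1 elements.
Step 3: next() returns 12.
Therefore ans = 12.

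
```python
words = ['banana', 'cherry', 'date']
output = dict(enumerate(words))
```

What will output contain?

Step 1: enumerate pairs indices with words:
  0 -> 'banana'
  1 -> 'cherry'
  2 -> 'date'
Therefore output = {0: 'banana', 1: 'cherry', 2: 'date'}.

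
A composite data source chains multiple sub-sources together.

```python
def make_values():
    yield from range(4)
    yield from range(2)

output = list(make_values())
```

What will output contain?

Step 1: Trace yields in order:
  yield 0
  yield 1
  yield 2
  yield 3
  yield 0
  yield 1
Therefore output = [0, 1, 2, 3, 0, 1].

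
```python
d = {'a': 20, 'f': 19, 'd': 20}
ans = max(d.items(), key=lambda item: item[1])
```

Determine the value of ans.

Step 1: Find item with maximum value:
  ('a', 20)
  ('f', 19)
  ('d', 20)
Step 2: Maximum value is 20 at key 'a'.
Therefore ans = ('a', 20).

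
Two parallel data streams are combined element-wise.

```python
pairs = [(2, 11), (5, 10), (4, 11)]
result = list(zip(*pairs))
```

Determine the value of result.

Step 1: zip(*pairs) transposes: unzips [(2, 11), (5, 10), (4, 11)] into separate sequences.
Step 2: First elements: (2, 5, 4), second elements: (11, 10, 11).
Therefore result = [(2, 5, 4), (11, 10, 11)].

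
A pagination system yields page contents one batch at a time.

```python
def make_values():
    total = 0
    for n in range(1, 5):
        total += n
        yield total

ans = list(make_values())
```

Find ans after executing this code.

Step 1: Generator accumulates running sum:
  n=1: total = 1, yield 1
  n=2: total = 3, yield 3
  n=3: total = 6, yield 6
  n=4: total = 10, yield 10
Therefore ans = [1, 3, 6, 10].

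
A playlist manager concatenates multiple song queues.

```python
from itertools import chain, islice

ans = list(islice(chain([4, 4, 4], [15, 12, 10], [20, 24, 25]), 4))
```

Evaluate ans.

Step 1: chain([4, 4, 4], [15, 12, 10], [20, 24, 25]) = [4, 4, 4, 15, 12, 10, 20, 24, 25].
Step 2: islice takes first 4 elements: [4, 4, 4, 15].
Therefore ans = [4, 4, 4, 15].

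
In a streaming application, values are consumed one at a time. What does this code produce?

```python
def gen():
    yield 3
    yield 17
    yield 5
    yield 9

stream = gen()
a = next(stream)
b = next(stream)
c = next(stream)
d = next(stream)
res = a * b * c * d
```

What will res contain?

Step 1: Create generator and consume all values:
  a = next(stream) = 3
  b = next(stream) = 17
  c = next(stream) = 5
  d = next(stream) = 9
Step 2: res = 3 * 17 * 5 * 9 = 2295.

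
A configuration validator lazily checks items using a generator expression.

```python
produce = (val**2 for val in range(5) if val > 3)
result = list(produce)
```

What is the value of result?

Step 1: For range(5), keep val > 3, then square:
  val=0: 0 <= 3, excluded
  val=1: 1 <= 3, excluded
  val=2: 2 <= 3, excluded
  val=3: 3 <= 3, excluded
  val=4: 4 > 3, yield 4**2 = 16
Therefore result = [16].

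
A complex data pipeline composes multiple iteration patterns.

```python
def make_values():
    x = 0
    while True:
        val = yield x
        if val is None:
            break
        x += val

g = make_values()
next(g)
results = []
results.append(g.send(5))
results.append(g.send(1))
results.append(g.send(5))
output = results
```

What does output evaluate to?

Step 1: next(g) -> yield 0.
Step 2: send(5) -> x = 5, yield 5.
Step 3: send(1) -> x = 6, yield 6.
Step 4: send(5) -> x = 11, yield 11.
Therefore output = [5, 6, 11].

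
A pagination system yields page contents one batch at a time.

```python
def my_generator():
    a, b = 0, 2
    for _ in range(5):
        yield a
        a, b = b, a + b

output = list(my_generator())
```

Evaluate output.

Step 1: Fibonacci-like sequence starting with a=0, b=2:
  Iteration 1: yield a=0, then a,b = 2,2
  Iteration 2: yield a=2, then a,b = 2,4
  Iteration 3: yield a=2, then a,b = 4,6
  Iteration 4: yield a=4, then a,b = 6,10
  Iteration 5: yield a=6, then a,b = 10,16
Therefore output = [0, 2, 2, 4, 6].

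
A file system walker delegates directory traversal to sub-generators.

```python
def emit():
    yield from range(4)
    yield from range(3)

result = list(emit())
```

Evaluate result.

Step 1: Trace yields in order:
  yield 0
  yield 1
  yield 2
  yield 3
  yield 0
  yield 1
  yield 2
Therefore result = [0, 1, 2, 3, 0, 1, 2].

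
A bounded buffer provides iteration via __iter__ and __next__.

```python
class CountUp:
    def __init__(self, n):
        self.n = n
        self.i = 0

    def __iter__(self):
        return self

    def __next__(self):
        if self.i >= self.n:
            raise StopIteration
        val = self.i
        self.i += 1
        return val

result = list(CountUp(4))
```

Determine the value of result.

Step 1: CountUp(4) creates an iterator counting 0 to 3.
Step 2: list() consumes all values: [0, 1, 2, 3].
Therefore result = [0, 1, 2, 3].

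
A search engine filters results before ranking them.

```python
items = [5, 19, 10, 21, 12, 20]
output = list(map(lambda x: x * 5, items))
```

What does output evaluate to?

Step 1: Apply lambda x: x * 5 to each element:
  5 -> 25
  19 -> 95
  10 -> 50
  21 -> 105
  12 -> 60
  20 -> 100
Therefore output = [25, 95, 50, 105, 60, 100].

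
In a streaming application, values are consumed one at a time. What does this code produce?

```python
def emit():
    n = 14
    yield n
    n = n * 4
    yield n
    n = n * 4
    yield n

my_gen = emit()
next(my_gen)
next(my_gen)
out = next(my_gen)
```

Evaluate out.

Step 1: Trace through generator execution:
  Yield 1: n starts at 14, yield 14
  Yield 2: n = 14 * 4 = 56, yield 56
  Yield 3: n = 56 * 4 = 224, yield 224
Step 2: First next() gets 14, second next() gets the second value, third next() yields 224.
Therefore out = 224.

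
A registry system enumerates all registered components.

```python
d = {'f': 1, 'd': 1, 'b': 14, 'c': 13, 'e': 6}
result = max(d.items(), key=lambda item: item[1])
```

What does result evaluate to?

Step 1: Find item with maximum value:
  ('f', 1)
  ('d', 1)
  ('b', 14)
  ('c', 13)
  ('e', 6)
Step 2: Maximum value is 14 at key 'b'.
Therefore result = ('b', 14).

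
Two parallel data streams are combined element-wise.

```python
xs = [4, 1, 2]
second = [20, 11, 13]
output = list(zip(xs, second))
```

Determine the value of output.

Step 1: zip pairs elements at same index:
  Index 0: (4, 20)
  Index 1: (1, 11)
  Index 2: (2, 13)
Therefore output = [(4, 20), (1, 11), (2, 13)].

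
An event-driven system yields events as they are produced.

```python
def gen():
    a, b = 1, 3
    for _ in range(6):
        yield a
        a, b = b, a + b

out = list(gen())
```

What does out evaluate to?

Step 1: Fibonacci-like sequence starting with a=1, b=3:
  Iteration 1: yield a=1, then a,b = 3,4
  Iteration 2: yield a=3, then a,b = 4,7
  Iteration 3: yield a=4, then a,b = 7,11
  Iteration 4: yield a=7, then a,b = 11,18
  Iteration 5: yield a=11, then a,b = 18,29
  Iteration 6: yield a=18, then a,b = 29,47
Therefore out = [1, 3, 4, 7, 11, 18].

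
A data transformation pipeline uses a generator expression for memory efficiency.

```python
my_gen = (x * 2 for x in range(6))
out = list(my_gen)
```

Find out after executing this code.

Step 1: For each x in range(6), compute x*2:
  x=0: 0*2 = 0
  x=1: 1*2 = 2
  x=2: 2*2 = 4
  x=3: 3*2 = 6
  x=4: 4*2 = 8
  x=5: 5*2 = 10
Therefore out = [0, 2, 4, 6, 8, 10].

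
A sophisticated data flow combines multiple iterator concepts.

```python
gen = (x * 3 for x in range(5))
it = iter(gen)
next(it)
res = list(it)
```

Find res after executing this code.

Step 1: Generator produces [0, 3, 6, 9, 12].
Step 2: next(it) consumes first element (0).
Step 3: list(it) collects remaining: [3, 6, 9, 12].
Therefore res = [3, 6, 9, 12].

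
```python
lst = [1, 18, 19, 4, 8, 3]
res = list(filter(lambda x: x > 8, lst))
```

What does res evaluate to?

Step 1: Filter elements > 8:
  1: removed
  18: kept
  19: kept
  4: removed
  8: removed
  3: removed
Therefore res = [18, 19].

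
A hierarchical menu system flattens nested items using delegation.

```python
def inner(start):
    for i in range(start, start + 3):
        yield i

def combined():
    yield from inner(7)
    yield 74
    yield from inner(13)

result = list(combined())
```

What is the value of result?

Step 1: combined() delegates to inner(7):
  yield 7
  yield 8
  yield 9
Step 2: yield 74
Step 3: Delegates to inner(13):
  yield 13
  yield 14
  yield 15
Therefore result = [7, 8, 9, 74, 13, 14, 15].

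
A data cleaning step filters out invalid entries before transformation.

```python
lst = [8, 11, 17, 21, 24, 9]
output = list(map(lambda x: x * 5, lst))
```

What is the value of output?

Step 1: Apply lambda x: x * 5 to each element:
  8 -> 40
  11 -> 55
  17 -> 85
  21 -> 105
  24 -> 120
  9 -> 45
Therefore output = [40, 55, 85, 105, 120, 45].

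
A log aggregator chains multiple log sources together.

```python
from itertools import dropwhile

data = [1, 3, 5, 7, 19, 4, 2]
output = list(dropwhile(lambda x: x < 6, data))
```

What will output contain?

Step 1: dropwhile drops elements while < 6:
  1 < 6: dropped
  3 < 6: dropped
  5 < 6: dropped
  7: kept (dropping stopped)
Step 2: Remaining elements kept regardless of condition.
Therefore output = [7, 19, 4, 2].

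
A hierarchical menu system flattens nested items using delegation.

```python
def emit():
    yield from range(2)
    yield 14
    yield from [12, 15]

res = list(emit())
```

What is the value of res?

Step 1: Trace yields in order:
  yield 0
  yield 1
  yield 14
  yield 12
  yield 15
Therefore res = [0, 1, 14, 12, 15].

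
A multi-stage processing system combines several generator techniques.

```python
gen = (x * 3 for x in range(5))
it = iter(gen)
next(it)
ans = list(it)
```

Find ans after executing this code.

Step 1: Generator produces [0, 3, 6, 9, 12].
Step 2: next(it) consumes first element (0).
Step 3: list(it) collects remaining: [3, 6, 9, 12].
Therefore ans = [3, 6, 9, 12].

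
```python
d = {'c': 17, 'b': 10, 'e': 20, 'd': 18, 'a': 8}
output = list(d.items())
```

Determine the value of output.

Step 1: d.items() returns (key, value) pairs in insertion order.
Therefore output = [('c', 17), ('b', 10), ('e', 20), ('d', 18), ('a', 8)].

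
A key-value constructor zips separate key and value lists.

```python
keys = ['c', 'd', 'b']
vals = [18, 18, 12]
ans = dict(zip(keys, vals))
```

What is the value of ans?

Step 1: zip pairs keys with values:
  'c' -> 18
  'd' -> 18
  'b' -> 12
Therefore ans = {'c': 18, 'd': 18, 'b': 12}.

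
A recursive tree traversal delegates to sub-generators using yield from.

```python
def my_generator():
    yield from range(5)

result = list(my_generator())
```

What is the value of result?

Step 1: yield from delegates to the iterable, yielding each element.
Step 2: Collected values: [0, 1, 2, 3, 4].
Therefore result = [0, 1, 2, 3, 4].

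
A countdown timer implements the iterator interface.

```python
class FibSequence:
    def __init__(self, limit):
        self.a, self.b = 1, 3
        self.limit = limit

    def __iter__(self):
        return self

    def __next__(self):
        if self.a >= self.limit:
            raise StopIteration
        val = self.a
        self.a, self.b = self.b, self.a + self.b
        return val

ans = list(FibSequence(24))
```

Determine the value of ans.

Step 1: Fibonacci-like sequence (a=1, b=3) until >= 24:
  Yield 1, then a,b = 3,4
  Yield 3, then a,b = 4,7
  Yield 4, then a,b = 7,11
  Yield 7, then a,b = 11,18
  Yield 11, then a,b = 18,29
  Yield 18, then a,b = 29,47
Step 2: 29 >= 24, stop.
Therefore ans = [1, 3, 4, 7, 11, 18].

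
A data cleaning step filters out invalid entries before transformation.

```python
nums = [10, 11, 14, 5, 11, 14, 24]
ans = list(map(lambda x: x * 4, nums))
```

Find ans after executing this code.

Step 1: Apply lambda x: x * 4 to each element:
  10 -> 40
  11 -> 44
  14 -> 56
  5 -> 20
  11 -> 44
  14 -> 56
  24 -> 96
Therefore ans = [40, 44, 56, 20, 44, 56, 96].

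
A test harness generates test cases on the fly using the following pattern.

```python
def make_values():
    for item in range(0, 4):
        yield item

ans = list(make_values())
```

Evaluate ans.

Step 1: The generator yields each value from range(0, 4).
Step 2: list() consumes all yields: [0, 1, 2, 3].
Therefore ans = [0, 1, 2, 3].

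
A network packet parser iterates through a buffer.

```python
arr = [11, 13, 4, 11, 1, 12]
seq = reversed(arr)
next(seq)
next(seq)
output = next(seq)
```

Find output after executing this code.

Step 1: reversed([11, 13, 4, 11, 1, 12]) gives iterator: [12, 1, 11, 4, 13, 11].
Step 2: First next() = 12, second next() = 1.
Step 3: Third next() = 11.
Therefore output = 11.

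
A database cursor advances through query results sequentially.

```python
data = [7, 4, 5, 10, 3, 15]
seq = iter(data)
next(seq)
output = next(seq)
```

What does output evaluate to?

Step 1: Create iterator over [7, 4, 5, 10, 3, 15].
Step 2: next() consumes 7.
Step 3: next() returns 4.
Therefore output = 4.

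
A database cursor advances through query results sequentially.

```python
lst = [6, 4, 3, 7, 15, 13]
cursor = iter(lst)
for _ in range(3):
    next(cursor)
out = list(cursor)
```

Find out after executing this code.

Step 1: Create iterator over [6, 4, 3, 7, 15, 13].
Step 2: Advance 3 positions (consuming [6, 4, 3]).
Step 3: list() collects remaining elements: [7, 15, 13].
Therefore out = [7, 15, 13].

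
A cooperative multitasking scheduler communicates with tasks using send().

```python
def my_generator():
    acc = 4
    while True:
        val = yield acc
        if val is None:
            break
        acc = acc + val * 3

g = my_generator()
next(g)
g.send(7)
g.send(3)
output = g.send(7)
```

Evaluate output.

Step 1: next() -> yield acc=4.
Step 2: send(7) -> val=7, acc = 4 + 7*3 = 25, yield 25.
Step 3: send(3) -> val=3, acc = 25 + 3*3 = 34, yield 34.
Step 4: send(7) -> val=7, acc = 34 + 7*3 = 55, yield 55.
Therefore output = 55.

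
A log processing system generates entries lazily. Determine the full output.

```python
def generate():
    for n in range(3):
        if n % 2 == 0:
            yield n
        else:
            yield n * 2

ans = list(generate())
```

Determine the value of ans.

Step 1: For each n in range(3), yield n if even, else n*2:
  n=0 (even): yield 0
  n=1 (odd): yield 1*2 = 2
  n=2 (even): yield 2
Therefore ans = [0, 2, 2].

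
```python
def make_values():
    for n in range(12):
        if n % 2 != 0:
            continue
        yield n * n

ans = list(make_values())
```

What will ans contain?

Step 1: Only yield n**2 when n is divisible by 2:
  n=0: 0 % 2 == 0, yield 0**2 = 0
  n=2: 2 % 2 == 0, yield 2**2 = 4
  n=4: 4 % 2 == 0, yield 4**2 = 16
  n=6: 6 % 2 == 0, yield 6**2 = 36
  n=8: 8 % 2 == 0, yield 8**2 = 64
  n=10: 10 % 2 == 0, yield 10**2 = 100
Therefore ans = [0, 4, 16, 36, 64, 100].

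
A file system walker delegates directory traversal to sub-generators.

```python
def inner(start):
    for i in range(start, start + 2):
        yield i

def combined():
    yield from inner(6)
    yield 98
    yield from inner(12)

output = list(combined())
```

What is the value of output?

Step 1: combined() delegates to inner(6):
  yield 6
  yield 7
Step 2: yield 98
Step 3: Delegates to inner(12):
  yield 12
  yield 13
Therefore output = [6, 7, 98, 12, 13].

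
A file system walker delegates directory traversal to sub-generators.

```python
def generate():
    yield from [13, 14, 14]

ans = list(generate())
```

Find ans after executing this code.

Step 1: yield from delegates to the iterable, yielding each element.
Step 2: Collected values: [13, 14, 14].
Therefore ans = [13, 14, 14].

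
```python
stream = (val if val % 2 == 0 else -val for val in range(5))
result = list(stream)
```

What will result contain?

Step 1: For each val in range(5), yield val if even, else -val:
  val=0: even, yield 0
  val=1: odd, yield -1
  val=2: even, yield 2
  val=3: odd, yield -3
  val=4: even, yield 4
Therefore result = [0, -1, 2, -3, 4].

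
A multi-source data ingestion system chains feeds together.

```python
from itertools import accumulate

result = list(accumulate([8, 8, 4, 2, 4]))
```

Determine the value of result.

Step 1: accumulate computes running sums:
  + 8 = 8
  + 8 = 16
  + 4 = 20
  + 2 = 22
  + 4 = 26
Therefore result = [8, 16, 20, 22, 26].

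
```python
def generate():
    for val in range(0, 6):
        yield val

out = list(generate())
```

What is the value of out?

Step 1: The generator yields each value from range(0, 6).
Step 2: list() consumes all yields: [0, 1, 2, 3, 4, 5].
Therefore out = [0, 1, 2, 3, 4, 5].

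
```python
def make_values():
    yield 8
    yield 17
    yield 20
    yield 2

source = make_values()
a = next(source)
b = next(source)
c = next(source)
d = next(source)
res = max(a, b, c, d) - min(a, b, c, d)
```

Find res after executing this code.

Step 1: Create generator and consume all values:
  a = next(source) = 8
  b = next(source) = 17
  c = next(source) = 20
  d = next(source) = 2
Step 2: max = 20, min = 2, res = 20 - 2 = 18.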